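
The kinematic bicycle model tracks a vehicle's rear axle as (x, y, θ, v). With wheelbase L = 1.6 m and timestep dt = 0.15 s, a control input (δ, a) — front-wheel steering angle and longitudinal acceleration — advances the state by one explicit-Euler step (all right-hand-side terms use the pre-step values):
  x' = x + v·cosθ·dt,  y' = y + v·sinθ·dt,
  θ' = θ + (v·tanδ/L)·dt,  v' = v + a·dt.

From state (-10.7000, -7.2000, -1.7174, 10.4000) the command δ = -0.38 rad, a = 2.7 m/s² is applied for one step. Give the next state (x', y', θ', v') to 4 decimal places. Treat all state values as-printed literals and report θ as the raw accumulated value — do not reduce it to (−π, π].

x' = -10.7000 + 10.4000·cos(-1.7174)·0.15 = -10.9279
y' = -7.2000 + 10.4000·sin(-1.7174)·0.15 = -8.7433
θ' = -1.7174 + (10.4000/1.6)·tan(-0.38)·0.15 = -2.1068
v' = 10.4000 + 2.7000·0.15 = 10.8050

(-10.9279, -8.7433, -2.1068, 10.8050)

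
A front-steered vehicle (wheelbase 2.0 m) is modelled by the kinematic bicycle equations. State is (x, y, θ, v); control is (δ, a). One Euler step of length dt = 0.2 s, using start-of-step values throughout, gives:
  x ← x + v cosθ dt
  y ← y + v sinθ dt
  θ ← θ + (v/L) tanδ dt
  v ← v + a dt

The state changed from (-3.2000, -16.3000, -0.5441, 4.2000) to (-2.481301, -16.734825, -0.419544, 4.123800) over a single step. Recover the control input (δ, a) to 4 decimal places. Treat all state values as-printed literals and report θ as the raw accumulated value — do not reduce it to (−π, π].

a = (v'−v)/dt = (-0.076200)/0.2 = -0.3810
Δθ = θ'−θ = 0.124556;  (v·dt/L) = 4.2000·0.2/2.0 = 0.420000
tan δ = Δθ·L/(v·dt) = 0.296562  →  δ = 0.2883

δ = 0.2883, a = -0.3810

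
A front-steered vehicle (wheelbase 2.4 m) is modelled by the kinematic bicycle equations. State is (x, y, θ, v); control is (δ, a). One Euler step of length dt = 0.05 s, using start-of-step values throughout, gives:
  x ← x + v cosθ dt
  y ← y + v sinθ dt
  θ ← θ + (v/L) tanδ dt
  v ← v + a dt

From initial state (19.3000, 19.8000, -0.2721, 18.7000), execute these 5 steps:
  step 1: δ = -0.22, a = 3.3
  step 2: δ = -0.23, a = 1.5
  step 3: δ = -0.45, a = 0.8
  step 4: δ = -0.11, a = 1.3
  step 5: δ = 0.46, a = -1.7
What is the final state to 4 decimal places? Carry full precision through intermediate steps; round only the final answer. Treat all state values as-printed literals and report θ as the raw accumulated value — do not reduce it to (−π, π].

(23.4331, 17.6332, -0.4889, 18.9600)

after step 1 (δ=-0.22, a=3.3): (20.200600, 19.548714, -0.359218, 18.865000)
after step 2 (δ=-0.23, a=1.5): (21.083644, 19.217122, -0.451242, 18.940000)
after step 3 (δ=-0.45, a=0.8): (21.935856, 18.804151, -0.641847, 18.980000)
after step 4 (δ=-0.11, a=1.3): (22.695996, 18.236007, -0.685519, 19.045000)
after step 5 (δ=0.46, a=-1.7): (23.433124, 17.633162, -0.488940, 18.960000)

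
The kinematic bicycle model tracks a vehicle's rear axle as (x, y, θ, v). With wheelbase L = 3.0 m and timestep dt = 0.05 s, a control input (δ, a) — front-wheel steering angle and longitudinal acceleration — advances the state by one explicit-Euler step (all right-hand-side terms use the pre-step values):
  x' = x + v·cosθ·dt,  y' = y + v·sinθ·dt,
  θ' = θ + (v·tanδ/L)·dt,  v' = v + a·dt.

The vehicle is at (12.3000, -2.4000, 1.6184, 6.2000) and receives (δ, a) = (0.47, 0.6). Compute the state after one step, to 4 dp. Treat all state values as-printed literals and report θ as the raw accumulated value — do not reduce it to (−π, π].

x' = 12.3000 + 6.2000·cos(1.6184)·0.05 = 12.2852
y' = -2.4000 + 6.2000·sin(1.6184)·0.05 = -2.0904
θ' = 1.6184 + (6.2000/3.0)·tan(0.47)·0.05 = 1.6709
v' = 6.2000 + 0.6000·0.05 = 6.2300

(12.2852, -2.0904, 1.6709, 6.2300)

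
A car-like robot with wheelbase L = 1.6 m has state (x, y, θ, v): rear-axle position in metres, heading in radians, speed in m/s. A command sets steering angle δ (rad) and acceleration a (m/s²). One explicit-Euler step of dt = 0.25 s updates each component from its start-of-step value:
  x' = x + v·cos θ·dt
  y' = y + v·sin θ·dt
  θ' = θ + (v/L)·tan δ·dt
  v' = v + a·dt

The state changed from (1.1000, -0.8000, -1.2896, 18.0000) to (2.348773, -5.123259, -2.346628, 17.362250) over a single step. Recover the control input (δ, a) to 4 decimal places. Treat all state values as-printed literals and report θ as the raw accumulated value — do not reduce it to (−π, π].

δ = -0.3595, a = -2.5510

a = (v'−v)/dt = (-0.637750)/0.25 = -2.5510
Δθ = θ'−θ = -1.057028;  (v·dt/L) = 18.0000·0.25/1.6 = 2.812500
tan δ = Δθ·L/(v·dt) = -0.375832  →  δ = -0.3595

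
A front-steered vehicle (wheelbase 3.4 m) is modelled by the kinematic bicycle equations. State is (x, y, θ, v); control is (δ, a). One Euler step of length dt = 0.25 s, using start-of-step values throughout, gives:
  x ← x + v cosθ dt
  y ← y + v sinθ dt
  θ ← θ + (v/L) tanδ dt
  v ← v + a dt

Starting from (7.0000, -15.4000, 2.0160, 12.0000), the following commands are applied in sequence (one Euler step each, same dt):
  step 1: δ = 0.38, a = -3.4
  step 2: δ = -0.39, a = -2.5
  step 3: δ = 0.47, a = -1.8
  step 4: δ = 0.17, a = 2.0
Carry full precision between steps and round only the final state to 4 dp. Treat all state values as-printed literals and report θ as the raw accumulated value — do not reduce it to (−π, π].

after step 1 (δ=0.38, a=-3.4): (5.708075, -12.692431, 2.368423, 11.150000)
after step 2 (δ=-0.39, a=-2.5): (3.713060, -10.745621, 2.031418, 10.525000)
after step 3 (δ=0.47, a=-1.8): (2.543455, -8.388610, 2.424532, 10.075000)
after step 4 (δ=0.17, a=2.0): (0.644971, -6.733357, 2.551697, 10.575000)

(0.6450, -6.7334, 2.5517, 10.5750)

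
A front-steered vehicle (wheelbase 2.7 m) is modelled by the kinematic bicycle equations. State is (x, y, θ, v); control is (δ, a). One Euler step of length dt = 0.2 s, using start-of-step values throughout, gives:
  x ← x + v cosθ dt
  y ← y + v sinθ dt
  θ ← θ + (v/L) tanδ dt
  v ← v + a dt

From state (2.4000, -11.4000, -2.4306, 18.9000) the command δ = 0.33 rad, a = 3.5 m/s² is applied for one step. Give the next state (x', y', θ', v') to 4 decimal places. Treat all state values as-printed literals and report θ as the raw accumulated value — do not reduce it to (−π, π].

(-0.4642, -13.8668, -1.9511, 19.6000)

x' = 2.4000 + 18.9000·cos(-2.4306)·0.2 = -0.4642
y' = -11.4000 + 18.9000·sin(-2.4306)·0.2 = -13.8668
θ' = -2.4306 + (18.9000/2.7)·tan(0.33)·0.2 = -1.9511
v' = 18.9000 + 3.5000·0.2 = 19.6000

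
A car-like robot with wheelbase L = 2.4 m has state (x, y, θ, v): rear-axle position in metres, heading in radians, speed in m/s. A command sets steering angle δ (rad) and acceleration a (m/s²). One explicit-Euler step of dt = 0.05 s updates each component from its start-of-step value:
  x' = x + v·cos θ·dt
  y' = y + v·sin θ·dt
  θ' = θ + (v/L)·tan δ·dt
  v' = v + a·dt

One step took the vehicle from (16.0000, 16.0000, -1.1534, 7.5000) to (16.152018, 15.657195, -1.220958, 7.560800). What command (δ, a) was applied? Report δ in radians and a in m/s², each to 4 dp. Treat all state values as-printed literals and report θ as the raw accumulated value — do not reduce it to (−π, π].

a = (v'−v)/dt = (0.060800)/0.05 = 1.2160
Δθ = θ'−θ = -0.067558;  (v·dt/L) = 7.5000·0.05/2.4 = 0.156250
tan δ = Δθ·L/(v·dt) = -0.432371  →  δ = -0.4081

δ = -0.4081, a = 1.2160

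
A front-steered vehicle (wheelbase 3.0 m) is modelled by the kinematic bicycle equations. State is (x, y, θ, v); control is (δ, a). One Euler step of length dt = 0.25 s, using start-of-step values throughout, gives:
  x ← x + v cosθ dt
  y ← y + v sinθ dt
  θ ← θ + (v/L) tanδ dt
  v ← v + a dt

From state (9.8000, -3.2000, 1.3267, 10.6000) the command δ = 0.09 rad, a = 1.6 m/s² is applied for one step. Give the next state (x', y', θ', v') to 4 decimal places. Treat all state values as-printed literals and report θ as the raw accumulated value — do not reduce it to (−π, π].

x' = 9.8000 + 10.6000·cos(1.3267)·0.25 = 10.4405
y' = -3.2000 + 10.6000·sin(1.3267)·0.25 = -0.6286
θ' = 1.3267 + (10.6000/3.0)·tan(0.09)·0.25 = 1.4064
v' = 10.6000 + 1.6000·0.25 = 11.0000

(10.4405, -0.6286, 1.4064, 11.0000)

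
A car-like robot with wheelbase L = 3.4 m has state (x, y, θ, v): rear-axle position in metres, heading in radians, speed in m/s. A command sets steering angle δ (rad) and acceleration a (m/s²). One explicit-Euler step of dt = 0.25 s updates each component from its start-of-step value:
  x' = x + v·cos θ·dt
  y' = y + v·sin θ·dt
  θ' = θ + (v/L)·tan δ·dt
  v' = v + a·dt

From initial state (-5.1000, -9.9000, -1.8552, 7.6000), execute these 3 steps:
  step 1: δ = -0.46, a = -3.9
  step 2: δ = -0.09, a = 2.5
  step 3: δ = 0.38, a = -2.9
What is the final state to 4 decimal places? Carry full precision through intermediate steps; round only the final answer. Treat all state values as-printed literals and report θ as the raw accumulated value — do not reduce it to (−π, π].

after step 1 (δ=-0.46, a=-3.9): (-5.633112, -11.723675, -2.132068, 6.625000)
after step 2 (δ=-0.09, a=2.5): (-6.514673, -13.125821, -2.176029, 7.250000)
after step 3 (δ=0.38, a=-2.9): (-7.545902, -14.616366, -1.963107, 6.525000)

(-7.5459, -14.6164, -1.9631, 6.5250)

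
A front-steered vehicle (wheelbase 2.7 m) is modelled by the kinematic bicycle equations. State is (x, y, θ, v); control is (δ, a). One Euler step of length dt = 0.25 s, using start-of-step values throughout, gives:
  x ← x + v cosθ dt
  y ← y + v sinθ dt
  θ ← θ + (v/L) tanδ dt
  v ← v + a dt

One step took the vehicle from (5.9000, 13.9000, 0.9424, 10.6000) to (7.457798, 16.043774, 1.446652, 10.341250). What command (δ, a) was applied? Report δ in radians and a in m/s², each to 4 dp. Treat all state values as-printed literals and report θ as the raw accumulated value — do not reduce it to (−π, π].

a = (v'−v)/dt = (-0.258750)/0.25 = -1.0350
Δθ = θ'−θ = 0.504252;  (v·dt/L) = 10.6000·0.25/2.7 = 0.981481
tan δ = Δθ·L/(v·dt) = 0.513766  →  δ = 0.4746

δ = 0.4746, a = -1.0350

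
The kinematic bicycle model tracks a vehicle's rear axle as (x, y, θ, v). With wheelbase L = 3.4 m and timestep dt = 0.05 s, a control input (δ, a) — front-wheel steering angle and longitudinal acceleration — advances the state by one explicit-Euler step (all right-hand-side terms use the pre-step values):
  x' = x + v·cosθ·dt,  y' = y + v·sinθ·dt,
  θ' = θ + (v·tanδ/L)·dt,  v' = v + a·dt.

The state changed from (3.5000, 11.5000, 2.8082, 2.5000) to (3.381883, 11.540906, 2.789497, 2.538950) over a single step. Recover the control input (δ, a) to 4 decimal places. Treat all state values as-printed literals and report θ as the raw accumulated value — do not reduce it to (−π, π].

δ = -0.4706, a = 0.7790

a = (v'−v)/dt = (0.038950)/0.05 = 0.7790
Δθ = θ'−θ = -0.018703;  (v·dt/L) = 2.5000·0.05/3.4 = 0.036765
tan δ = Δθ·L/(v·dt) = -0.508722  →  δ = -0.4706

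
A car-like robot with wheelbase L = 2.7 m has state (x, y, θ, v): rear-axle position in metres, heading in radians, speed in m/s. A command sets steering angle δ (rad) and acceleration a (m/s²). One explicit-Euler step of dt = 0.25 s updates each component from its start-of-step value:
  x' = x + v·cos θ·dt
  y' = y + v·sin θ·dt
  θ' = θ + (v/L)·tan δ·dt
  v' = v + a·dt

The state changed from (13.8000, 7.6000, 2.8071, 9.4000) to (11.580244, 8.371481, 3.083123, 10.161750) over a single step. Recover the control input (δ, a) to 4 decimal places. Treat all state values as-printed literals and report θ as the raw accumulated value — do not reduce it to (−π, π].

a = (v'−v)/dt = (0.761750)/0.25 = 3.0470
Δθ = θ'−θ = 0.276023;  (v·dt/L) = 9.4000·0.25/2.7 = 0.870370
tan δ = Δθ·L/(v·dt) = 0.317133  →  δ = 0.3071

δ = 0.3071, a = 3.0470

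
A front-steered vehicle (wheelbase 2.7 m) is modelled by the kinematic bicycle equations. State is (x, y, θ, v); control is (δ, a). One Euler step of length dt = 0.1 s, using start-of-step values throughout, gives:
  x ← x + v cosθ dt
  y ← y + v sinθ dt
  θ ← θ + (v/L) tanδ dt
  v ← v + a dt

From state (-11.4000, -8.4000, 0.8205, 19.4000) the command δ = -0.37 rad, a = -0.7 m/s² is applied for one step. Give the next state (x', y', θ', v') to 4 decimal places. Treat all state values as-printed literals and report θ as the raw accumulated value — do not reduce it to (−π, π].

(-10.0772, -6.9809, 0.5418, 19.3300)

x' = -11.4000 + 19.4000·cos(0.8205)·0.1 = -10.0772
y' = -8.4000 + 19.4000·sin(0.8205)·0.1 = -6.9809
θ' = 0.8205 + (19.4000/2.7)·tan(-0.37)·0.1 = 0.5418
v' = 19.4000 − 0.7000·0.1 = 19.3300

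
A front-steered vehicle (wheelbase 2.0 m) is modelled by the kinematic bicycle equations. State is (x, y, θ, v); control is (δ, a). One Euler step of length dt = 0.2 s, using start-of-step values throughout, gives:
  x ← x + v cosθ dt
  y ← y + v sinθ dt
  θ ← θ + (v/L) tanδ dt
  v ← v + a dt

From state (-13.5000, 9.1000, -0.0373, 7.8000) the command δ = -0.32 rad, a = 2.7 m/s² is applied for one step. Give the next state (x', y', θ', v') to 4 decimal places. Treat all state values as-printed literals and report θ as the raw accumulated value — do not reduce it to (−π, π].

(-11.9411, 9.0418, -0.2958, 8.3400)

x' = -13.5000 + 7.8000·cos(-0.0373)·0.2 = -11.9411
y' = 9.1000 + 7.8000·sin(-0.0373)·0.2 = 9.0418
θ' = -0.0373 + (7.8000/2.0)·tan(-0.32)·0.2 = -0.2958
v' = 7.8000 + 2.7000·0.2 = 8.3400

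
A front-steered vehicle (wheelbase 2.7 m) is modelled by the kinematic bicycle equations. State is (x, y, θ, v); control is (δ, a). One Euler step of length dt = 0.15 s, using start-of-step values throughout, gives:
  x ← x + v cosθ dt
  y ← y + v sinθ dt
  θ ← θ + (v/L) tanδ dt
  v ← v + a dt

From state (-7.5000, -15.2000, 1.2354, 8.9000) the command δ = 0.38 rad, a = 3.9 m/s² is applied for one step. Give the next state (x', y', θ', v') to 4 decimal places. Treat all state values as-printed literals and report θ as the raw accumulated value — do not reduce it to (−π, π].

(-7.0606, -13.9394, 1.4329, 9.4850)

x' = -7.5000 + 8.9000·cos(1.2354)·0.15 = -7.0606
y' = -15.2000 + 8.9000·sin(1.2354)·0.15 = -13.9394
θ' = 1.2354 + (8.9000/2.7)·tan(0.38)·0.15 = 1.4329
v' = 8.9000 + 3.9000·0.15 = 9.4850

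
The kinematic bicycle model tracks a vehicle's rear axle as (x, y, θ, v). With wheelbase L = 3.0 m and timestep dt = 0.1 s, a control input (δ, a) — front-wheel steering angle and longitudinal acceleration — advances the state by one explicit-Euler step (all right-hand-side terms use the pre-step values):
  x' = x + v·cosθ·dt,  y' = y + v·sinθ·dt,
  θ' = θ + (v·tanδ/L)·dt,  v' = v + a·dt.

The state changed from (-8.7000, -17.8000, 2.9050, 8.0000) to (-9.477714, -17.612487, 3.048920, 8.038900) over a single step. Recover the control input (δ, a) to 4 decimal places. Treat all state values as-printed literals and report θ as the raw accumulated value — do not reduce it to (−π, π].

a = (v'−v)/dt = (0.038900)/0.1 = 0.3890
Δθ = θ'−θ = 0.143920;  (v·dt/L) = 8.0000·0.1/3.0 = 0.266667
tan δ = Δθ·L/(v·dt) = 0.539700  →  δ = 0.4949

δ = 0.4949, a = 0.3890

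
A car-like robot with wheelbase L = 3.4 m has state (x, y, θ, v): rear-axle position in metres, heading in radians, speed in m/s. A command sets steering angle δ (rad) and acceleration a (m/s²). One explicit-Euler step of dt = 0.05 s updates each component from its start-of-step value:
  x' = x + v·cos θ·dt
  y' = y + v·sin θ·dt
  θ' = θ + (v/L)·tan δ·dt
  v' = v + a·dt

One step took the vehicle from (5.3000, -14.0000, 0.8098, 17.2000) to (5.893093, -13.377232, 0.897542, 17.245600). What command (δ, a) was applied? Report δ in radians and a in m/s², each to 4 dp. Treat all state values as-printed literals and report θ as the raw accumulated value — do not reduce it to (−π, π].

δ = 0.3339, a = 0.9120

a = (v'−v)/dt = (0.045600)/0.05 = 0.9120
Δθ = θ'−θ = 0.087742;  (v·dt/L) = 17.2000·0.05/3.4 = 0.252941
tan δ = Δθ·L/(v·dt) = 0.346887  →  δ = 0.3339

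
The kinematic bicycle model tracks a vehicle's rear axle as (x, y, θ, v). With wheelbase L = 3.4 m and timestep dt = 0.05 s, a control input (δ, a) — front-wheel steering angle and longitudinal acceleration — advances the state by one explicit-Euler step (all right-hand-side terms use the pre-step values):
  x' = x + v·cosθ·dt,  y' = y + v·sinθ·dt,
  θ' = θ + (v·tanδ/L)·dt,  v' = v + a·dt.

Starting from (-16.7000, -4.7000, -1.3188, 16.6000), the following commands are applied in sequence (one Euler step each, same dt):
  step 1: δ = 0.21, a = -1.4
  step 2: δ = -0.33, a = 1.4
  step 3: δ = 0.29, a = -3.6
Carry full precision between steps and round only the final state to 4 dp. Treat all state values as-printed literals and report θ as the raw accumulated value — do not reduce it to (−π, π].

after step 1 (δ=0.21, a=-1.4): (-16.493050, -5.503786, -1.266768, 16.530000)
after step 2 (δ=-0.33, a=1.4): (-16.245624, -6.292381, -1.350032, 16.600000)
after step 3 (δ=0.29, a=-3.6): (-16.063874, -7.102237, -1.277184, 16.420000)

(-16.0639, -7.1022, -1.2772, 16.4200)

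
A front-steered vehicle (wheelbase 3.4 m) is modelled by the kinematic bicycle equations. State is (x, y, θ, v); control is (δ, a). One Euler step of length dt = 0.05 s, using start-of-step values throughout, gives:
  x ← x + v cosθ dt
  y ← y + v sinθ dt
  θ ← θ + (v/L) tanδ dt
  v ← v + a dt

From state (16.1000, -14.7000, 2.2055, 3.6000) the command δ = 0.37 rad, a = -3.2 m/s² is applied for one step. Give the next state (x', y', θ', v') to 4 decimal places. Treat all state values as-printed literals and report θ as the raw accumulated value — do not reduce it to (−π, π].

x' = 16.1000 + 3.6000·cos(2.2055)·0.05 = 15.9933
y' = -14.7000 + 3.6000·sin(2.2055)·0.05 = -14.5551
θ' = 2.2055 + (3.6000/3.4)·tan(0.37)·0.05 = 2.2260
v' = 3.6000 − 3.2000·0.05 = 3.4400

(15.9933, -14.5551, 2.2260, 3.4400)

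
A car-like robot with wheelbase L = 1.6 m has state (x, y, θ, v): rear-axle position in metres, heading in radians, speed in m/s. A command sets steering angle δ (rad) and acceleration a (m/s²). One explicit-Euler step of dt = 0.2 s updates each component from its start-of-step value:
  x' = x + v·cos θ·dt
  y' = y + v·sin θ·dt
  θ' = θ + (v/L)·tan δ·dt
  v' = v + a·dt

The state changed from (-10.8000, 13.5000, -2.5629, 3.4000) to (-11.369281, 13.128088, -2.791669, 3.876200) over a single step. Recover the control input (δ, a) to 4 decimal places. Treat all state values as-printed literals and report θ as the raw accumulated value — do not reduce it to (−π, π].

a = (v'−v)/dt = (0.476200)/0.2 = 2.3810
Δθ = θ'−θ = -0.228769;  (v·dt/L) = 3.4000·0.2/1.6 = 0.425000
tan δ = Δθ·L/(v·dt) = -0.538280  →  δ = -0.4938

δ = -0.4938, a = 2.3810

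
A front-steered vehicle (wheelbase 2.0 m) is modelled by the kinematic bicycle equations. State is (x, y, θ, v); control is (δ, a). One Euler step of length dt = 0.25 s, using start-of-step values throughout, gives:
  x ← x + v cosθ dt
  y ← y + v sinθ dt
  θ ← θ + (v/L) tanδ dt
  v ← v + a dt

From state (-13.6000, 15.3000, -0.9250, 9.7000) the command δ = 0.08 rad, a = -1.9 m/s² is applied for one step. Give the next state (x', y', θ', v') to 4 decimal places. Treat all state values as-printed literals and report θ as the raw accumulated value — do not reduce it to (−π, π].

(-12.1406, 13.3633, -0.8278, 9.2250)

x' = -13.6000 + 9.7000·cos(-0.9250)·0.25 = -12.1406
y' = 15.3000 + 9.7000·sin(-0.9250)·0.25 = 13.3633
θ' = -0.9250 + (9.7000/2.0)·tan(0.08)·0.25 = -0.8278
v' = 9.7000 − 1.9000·0.25 = 9.2250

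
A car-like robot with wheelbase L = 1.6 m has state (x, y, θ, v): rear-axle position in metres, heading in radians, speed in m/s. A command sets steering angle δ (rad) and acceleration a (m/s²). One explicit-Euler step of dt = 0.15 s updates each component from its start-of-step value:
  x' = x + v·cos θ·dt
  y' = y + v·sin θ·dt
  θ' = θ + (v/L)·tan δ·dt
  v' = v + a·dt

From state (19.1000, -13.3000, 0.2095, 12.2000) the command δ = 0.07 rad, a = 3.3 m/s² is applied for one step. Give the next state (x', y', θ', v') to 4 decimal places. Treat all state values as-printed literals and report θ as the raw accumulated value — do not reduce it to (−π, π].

(20.8900, -12.9194, 0.2897, 12.6950)

x' = 19.1000 + 12.2000·cos(0.2095)·0.15 = 20.8900
y' = -13.3000 + 12.2000·sin(0.2095)·0.15 = -12.9194
θ' = 0.2095 + (12.2000/1.6)·tan(0.07)·0.15 = 0.2897
v' = 12.2000 + 3.3000·0.15 = 12.6950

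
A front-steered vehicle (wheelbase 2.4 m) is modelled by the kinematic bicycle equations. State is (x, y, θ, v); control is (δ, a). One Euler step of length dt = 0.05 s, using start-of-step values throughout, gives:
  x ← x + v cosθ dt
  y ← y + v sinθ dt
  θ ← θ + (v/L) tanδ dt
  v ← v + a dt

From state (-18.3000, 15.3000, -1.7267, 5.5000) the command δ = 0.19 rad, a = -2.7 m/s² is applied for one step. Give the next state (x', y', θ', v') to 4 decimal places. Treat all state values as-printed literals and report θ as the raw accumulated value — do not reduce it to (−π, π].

x' = -18.3000 + 5.5000·cos(-1.7267)·0.05 = -18.3427
y' = 15.3000 + 5.5000·sin(-1.7267)·0.05 = 15.0283
θ' = -1.7267 + (5.5000/2.4)·tan(0.19)·0.05 = -1.7047
v' = 5.5000 − 2.7000·0.05 = 5.3650

(-18.3427, 15.0283, -1.7047, 5.3650)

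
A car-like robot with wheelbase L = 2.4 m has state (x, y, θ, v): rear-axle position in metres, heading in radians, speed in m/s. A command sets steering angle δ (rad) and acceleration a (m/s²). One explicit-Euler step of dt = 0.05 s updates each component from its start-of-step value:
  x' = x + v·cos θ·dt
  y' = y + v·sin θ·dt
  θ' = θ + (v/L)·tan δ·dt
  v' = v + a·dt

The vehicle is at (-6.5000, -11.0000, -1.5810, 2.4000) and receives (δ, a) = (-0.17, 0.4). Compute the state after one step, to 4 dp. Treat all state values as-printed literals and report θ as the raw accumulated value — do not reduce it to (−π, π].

(-6.5012, -11.1200, -1.5896, 2.4200)

x' = -6.5000 + 2.4000·cos(-1.5810)·0.05 = -6.5012
y' = -11.0000 + 2.4000·sin(-1.5810)·0.05 = -11.1200
θ' = -1.5810 + (2.4000/2.4)·tan(-0.17)·0.05 = -1.5896
v' = 2.4000 + 0.4000·0.05 = 2.4200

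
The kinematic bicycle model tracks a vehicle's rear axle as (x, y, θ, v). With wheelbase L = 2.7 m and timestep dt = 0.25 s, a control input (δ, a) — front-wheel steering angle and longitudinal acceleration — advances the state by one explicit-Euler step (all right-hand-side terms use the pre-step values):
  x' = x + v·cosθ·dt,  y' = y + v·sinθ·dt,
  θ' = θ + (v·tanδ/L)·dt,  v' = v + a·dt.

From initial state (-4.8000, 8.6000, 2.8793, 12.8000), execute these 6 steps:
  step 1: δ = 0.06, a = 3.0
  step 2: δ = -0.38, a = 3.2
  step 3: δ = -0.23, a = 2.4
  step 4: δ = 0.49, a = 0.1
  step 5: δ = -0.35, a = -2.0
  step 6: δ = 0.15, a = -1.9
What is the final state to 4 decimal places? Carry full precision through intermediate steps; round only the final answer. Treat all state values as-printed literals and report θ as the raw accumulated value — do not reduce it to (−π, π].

(-22.1953, 19.0170, 2.5730, 14.0000)

after step 1 (δ=0.06, a=3.0): (-7.890554, 9.429746, 2.950497, 13.550000)
after step 2 (δ=-0.38, a=3.2): (-11.216390, 10.073151, 2.449382, 14.350000)
after step 3 (δ=-0.23, a=2.4): (-13.978179, 12.362840, 2.138274, 14.950000)
after step 4 (δ=0.49, a=0.1): (-15.987112, 15.514522, 2.876622, 14.975000)
after step 5 (δ=-0.35, a=-2.0): (-19.600205, 16.494939, 2.370483, 14.475000)
after step 6 (δ=0.15, a=-1.9): (-22.195347, 19.016960, 2.573046, 14.000000)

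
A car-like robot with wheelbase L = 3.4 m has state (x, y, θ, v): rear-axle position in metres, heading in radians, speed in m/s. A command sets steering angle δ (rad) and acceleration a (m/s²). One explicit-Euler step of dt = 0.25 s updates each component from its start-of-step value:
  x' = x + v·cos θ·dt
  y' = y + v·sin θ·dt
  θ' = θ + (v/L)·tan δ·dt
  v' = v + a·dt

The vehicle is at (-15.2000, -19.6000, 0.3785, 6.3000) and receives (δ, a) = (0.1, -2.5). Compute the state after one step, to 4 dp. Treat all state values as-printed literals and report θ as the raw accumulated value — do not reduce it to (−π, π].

x' = -15.2000 + 6.3000·cos(0.3785)·0.25 = -13.7365
y' = -19.6000 + 6.3000·sin(0.3785)·0.25 = -19.0180
θ' = 0.3785 + (6.3000/3.4)·tan(0.1)·0.25 = 0.4250
v' = 6.3000 − 2.5000·0.25 = 5.6750

(-13.7365, -19.0180, 0.4250, 5.6750)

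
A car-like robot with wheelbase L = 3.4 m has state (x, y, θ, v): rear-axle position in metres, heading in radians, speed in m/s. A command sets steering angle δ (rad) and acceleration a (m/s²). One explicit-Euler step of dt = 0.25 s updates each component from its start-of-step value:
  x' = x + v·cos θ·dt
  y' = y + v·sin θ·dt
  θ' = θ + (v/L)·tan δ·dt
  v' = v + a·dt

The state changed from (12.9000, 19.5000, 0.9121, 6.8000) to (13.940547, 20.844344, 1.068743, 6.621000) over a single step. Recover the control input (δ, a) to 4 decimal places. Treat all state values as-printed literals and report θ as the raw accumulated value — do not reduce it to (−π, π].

a = (v'−v)/dt = (-0.179000)/0.25 = -0.7160
Δθ = θ'−θ = 0.156643;  (v·dt/L) = 6.8000·0.25/3.4 = 0.500000
tan δ = Δθ·L/(v·dt) = 0.313286  →  δ = 0.3036

δ = 0.3036, a = -0.7160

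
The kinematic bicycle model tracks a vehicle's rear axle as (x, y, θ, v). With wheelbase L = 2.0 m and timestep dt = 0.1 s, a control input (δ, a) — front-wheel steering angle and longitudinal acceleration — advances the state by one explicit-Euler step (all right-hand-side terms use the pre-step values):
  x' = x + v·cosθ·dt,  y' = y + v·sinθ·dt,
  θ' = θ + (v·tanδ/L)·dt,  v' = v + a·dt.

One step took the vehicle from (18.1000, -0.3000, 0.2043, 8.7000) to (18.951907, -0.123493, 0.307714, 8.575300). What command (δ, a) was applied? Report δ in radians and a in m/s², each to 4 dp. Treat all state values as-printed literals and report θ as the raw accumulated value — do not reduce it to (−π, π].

a = (v'−v)/dt = (-0.124700)/0.1 = -1.2470
Δθ = θ'−θ = 0.103414;  (v·dt/L) = 8.7000·0.1/2.0 = 0.435000
tan δ = Δθ·L/(v·dt) = 0.237733  →  δ = 0.2334

δ = 0.2334, a = -1.2470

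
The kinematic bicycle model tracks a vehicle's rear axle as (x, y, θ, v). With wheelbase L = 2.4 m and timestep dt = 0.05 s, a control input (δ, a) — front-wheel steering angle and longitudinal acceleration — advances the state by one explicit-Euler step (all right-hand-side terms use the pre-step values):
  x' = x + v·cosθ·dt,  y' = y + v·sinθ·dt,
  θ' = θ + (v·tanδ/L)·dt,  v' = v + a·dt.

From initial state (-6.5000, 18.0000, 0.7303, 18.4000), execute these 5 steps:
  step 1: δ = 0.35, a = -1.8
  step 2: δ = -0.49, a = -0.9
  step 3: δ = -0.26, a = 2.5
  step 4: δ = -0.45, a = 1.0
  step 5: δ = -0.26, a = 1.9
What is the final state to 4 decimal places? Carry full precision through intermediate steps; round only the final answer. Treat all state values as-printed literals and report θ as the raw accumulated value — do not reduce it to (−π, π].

(-2.8744, 20.7135, 0.2783, 18.5350)

after step 1 (δ=0.35, a=-1.8): (-5.814624, 18.613726, 0.870228, 18.310000)
after step 2 (δ=-0.49, a=-0.9): (-5.224444, 19.313603, 0.666762, 18.265000)
after step 3 (δ=-0.26, a=2.5): (-4.506787, 19.878398, 0.565535, 18.390000)
after step 4 (δ=-0.45, a=1.0): (-3.730451, 20.371129, 0.380465, 18.440000)
after step 5 (δ=-0.26, a=1.9): (-2.874381, 20.713515, 0.278268, 18.535000)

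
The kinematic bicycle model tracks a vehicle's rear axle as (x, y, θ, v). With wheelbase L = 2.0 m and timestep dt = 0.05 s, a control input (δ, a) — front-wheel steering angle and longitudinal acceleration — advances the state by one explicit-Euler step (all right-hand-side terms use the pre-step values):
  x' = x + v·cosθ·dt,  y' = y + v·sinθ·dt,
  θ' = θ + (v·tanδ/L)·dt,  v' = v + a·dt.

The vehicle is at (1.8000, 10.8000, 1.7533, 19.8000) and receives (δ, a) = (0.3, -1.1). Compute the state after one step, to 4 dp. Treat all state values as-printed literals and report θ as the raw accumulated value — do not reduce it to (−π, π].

(1.6203, 11.7736, 1.9064, 19.7450)

x' = 1.8000 + 19.8000·cos(1.7533)·0.05 = 1.6203
y' = 10.8000 + 19.8000·sin(1.7533)·0.05 = 11.7736
θ' = 1.7533 + (19.8000/2.0)·tan(0.3)·0.05 = 1.9064
v' = 19.8000 − 1.1000·0.05 = 19.7450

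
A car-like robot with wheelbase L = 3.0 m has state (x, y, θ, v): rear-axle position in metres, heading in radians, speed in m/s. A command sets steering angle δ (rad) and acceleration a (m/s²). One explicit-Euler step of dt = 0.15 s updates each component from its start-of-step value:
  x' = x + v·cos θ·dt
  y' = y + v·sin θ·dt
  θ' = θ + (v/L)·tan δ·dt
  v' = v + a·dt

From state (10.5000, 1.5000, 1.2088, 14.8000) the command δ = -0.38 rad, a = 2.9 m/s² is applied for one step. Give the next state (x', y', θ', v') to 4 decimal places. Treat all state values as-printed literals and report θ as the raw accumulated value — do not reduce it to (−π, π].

x' = 10.5000 + 14.8000·cos(1.2088)·0.15 = 11.2862
y' = 1.5000 + 14.8000·sin(1.2088)·0.15 = 3.5761
θ' = 1.2088 + (14.8000/3.0)·tan(-0.38)·0.15 = 0.9132
v' = 14.8000 + 2.9000·0.15 = 15.2350

(11.2862, 3.5761, 0.9132, 15.2350)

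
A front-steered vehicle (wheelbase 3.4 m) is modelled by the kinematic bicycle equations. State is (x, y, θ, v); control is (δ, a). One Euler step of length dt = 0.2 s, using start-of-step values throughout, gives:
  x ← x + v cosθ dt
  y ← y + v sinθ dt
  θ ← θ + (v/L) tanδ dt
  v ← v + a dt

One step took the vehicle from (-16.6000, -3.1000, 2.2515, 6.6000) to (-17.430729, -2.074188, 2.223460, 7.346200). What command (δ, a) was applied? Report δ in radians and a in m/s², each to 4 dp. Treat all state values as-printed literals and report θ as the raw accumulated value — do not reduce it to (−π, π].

a = (v'−v)/dt = (0.746200)/0.2 = 3.7310
Δθ = θ'−θ = -0.028040;  (v·dt/L) = 6.6000·0.2/3.4 = 0.388235
tan δ = Δθ·L/(v·dt) = -0.072224  →  δ = -0.0721

δ = -0.0721, a = 3.7310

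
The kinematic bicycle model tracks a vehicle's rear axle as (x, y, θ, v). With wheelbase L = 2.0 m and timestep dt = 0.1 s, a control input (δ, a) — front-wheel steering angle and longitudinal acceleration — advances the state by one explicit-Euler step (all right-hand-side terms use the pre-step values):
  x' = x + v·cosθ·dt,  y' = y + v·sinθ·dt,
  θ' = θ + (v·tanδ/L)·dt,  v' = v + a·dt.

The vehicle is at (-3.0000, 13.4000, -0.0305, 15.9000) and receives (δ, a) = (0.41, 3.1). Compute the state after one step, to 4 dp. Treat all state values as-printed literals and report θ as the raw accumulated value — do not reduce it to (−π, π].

x' = -3.0000 + 15.9000·cos(-0.0305)·0.1 = -1.4107
y' = 13.4000 + 15.9000·sin(-0.0305)·0.1 = 13.3515
θ' = -0.0305 + (15.9000/2.0)·tan(0.41)·0.1 = 0.3150
v' = 15.9000 + 3.1000·0.1 = 16.2100

(-1.4107, 13.3515, 0.3150, 16.2100)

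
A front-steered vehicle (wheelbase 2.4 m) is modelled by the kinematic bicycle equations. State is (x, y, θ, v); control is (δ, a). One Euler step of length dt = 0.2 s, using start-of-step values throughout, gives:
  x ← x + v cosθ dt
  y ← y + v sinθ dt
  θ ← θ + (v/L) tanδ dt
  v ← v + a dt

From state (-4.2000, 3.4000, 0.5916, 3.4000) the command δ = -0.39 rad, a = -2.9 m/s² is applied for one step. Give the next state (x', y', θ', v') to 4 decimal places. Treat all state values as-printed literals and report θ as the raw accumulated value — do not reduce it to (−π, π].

(-3.6356, 3.7792, 0.4751, 2.8200)

x' = -4.2000 + 3.4000·cos(0.5916)·0.2 = -3.6356
y' = 3.4000 + 3.4000·sin(0.5916)·0.2 = 3.7792
θ' = 0.5916 + (3.4000/2.4)·tan(-0.39)·0.2 = 0.4751
v' = 3.4000 − 2.9000·0.2 = 2.8200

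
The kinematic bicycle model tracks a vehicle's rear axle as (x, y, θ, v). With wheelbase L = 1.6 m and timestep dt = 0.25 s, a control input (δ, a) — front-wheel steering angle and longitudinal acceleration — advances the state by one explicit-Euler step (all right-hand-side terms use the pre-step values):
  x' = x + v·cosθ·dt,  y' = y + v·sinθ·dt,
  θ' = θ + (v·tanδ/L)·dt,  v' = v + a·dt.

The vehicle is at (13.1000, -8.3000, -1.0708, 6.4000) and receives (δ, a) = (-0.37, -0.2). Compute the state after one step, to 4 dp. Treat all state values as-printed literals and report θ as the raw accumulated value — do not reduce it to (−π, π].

(13.8671, -9.7041, -1.4587, 6.3500)

x' = 13.1000 + 6.4000·cos(-1.0708)·0.25 = 13.8671
y' = -8.3000 + 6.4000·sin(-1.0708)·0.25 = -9.7041
θ' = -1.0708 + (6.4000/1.6)·tan(-0.37)·0.25 = -1.4587
v' = 6.4000 − 0.2000·0.25 = 6.3500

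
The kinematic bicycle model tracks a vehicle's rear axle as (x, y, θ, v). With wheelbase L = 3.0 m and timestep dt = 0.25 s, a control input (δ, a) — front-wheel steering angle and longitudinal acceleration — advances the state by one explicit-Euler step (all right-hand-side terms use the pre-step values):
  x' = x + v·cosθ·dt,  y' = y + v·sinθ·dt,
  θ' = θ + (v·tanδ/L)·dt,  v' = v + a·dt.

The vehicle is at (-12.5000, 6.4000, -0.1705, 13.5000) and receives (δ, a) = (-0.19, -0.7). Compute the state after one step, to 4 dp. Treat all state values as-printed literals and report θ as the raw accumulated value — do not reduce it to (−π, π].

(-9.1739, 5.8273, -0.3869, 13.3250)

x' = -12.5000 + 13.5000·cos(-0.1705)·0.25 = -9.1739
y' = 6.4000 + 13.5000·sin(-0.1705)·0.25 = 5.8273
θ' = -0.1705 + (13.5000/3.0)·tan(-0.19)·0.25 = -0.3869
v' = 13.5000 − 0.7000·0.25 = 13.3250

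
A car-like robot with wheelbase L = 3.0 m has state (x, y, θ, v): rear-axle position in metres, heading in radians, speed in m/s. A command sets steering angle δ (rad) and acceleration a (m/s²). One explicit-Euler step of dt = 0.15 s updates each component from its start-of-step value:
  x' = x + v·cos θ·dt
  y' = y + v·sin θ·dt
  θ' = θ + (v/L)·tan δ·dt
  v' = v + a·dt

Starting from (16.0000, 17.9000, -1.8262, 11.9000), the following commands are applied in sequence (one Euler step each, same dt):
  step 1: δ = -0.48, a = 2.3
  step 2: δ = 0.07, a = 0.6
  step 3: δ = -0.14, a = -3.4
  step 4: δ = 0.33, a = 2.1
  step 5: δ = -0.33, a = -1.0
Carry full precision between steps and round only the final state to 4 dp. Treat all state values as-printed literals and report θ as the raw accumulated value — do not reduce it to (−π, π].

(11.9073, 9.8909, -2.1853, 11.9900)

after step 1 (δ=-0.48, a=2.3): (15.549045, 16.172903, -2.135963, 12.245000)
after step 2 (δ=0.07, a=0.6): (14.565360, 14.621769, -2.093036, 12.335000)
after step 3 (δ=-0.14, a=-3.4): (13.642414, 13.018150, -2.179949, 11.825000)
after step 4 (δ=0.33, a=2.1): (12.627522, 11.563439, -1.977432, 12.140000)
after step 5 (δ=-0.33, a=-1.0): (11.907278, 9.890929, -2.185344, 11.990000)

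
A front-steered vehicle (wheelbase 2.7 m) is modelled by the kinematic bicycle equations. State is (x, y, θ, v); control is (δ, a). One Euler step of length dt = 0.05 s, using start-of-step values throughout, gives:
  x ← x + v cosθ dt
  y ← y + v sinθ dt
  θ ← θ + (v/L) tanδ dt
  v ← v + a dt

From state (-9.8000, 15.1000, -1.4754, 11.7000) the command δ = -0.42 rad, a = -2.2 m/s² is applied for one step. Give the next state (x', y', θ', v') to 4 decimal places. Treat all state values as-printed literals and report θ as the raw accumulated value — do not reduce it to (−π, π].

(-9.7443, 14.5177, -1.5722, 11.5900)

x' = -9.8000 + 11.7000·cos(-1.4754)·0.05 = -9.7443
y' = 15.1000 + 11.7000·sin(-1.4754)·0.05 = 14.5177
θ' = -1.4754 + (11.7000/2.7)·tan(-0.42)·0.05 = -1.5722
v' = 11.7000 − 2.2000·0.05 = 11.5900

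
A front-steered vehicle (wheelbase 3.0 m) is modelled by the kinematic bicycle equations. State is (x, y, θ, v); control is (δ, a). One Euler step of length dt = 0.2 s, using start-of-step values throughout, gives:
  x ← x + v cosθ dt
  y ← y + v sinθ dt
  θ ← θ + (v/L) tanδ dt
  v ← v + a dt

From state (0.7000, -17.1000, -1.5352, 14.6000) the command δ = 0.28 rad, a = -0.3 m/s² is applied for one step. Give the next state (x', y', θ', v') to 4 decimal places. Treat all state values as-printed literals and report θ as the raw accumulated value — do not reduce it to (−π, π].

(0.8039, -20.0182, -1.2553, 14.5400)

x' = 0.7000 + 14.6000·cos(-1.5352)·0.2 = 0.8039
y' = -17.1000 + 14.6000·sin(-1.5352)·0.2 = -20.0182
θ' = -1.5352 + (14.6000/3.0)·tan(0.28)·0.2 = -1.2553
v' = 14.6000 − 0.3000·0.2 = 14.5400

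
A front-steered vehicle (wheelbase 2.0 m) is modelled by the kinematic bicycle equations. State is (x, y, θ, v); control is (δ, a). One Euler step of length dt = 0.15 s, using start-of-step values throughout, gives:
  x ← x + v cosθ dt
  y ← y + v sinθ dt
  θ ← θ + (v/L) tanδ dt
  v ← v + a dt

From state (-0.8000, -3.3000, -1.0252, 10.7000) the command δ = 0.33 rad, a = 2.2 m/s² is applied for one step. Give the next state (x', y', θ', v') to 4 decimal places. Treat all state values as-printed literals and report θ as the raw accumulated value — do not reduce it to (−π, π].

x' = -0.8000 + 10.7000·cos(-1.0252)·0.15 = 0.0329
y' = -3.3000 + 10.7000·sin(-1.0252)·0.15 = -4.6720
θ' = -1.0252 + (10.7000/2.0)·tan(0.33)·0.15 = -0.7503
v' = 10.7000 + 2.2000·0.15 = 11.0300

(0.0329, -4.6720, -0.7503, 11.0300)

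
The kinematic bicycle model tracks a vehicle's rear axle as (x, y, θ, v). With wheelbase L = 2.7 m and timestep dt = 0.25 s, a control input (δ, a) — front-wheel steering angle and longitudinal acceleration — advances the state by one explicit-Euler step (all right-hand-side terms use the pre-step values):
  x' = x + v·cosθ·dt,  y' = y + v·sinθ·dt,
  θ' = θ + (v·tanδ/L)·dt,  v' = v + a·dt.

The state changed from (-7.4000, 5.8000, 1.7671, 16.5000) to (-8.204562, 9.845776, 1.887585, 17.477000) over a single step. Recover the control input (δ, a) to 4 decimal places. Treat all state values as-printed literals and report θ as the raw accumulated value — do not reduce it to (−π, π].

a = (v'−v)/dt = (0.977000)/0.25 = 3.9080
Δθ = θ'−θ = 0.120485;  (v·dt/L) = 16.5000·0.25/2.7 = 1.527778
tan δ = Δθ·L/(v·dt) = 0.078863  →  δ = 0.0787

δ = 0.0787, a = 3.9080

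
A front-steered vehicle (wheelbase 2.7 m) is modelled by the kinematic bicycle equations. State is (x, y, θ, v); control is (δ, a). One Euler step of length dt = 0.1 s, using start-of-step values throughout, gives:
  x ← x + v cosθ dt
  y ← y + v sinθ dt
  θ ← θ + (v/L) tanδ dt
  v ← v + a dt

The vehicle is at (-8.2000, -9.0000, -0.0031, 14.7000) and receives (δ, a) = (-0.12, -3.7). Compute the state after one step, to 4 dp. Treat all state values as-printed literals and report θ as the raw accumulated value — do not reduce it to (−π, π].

(-6.7300, -9.0046, -0.0687, 14.3300)

x' = -8.2000 + 14.7000·cos(-0.0031)·0.1 = -6.7300
y' = -9.0000 + 14.7000·sin(-0.0031)·0.1 = -9.0046
θ' = -0.0031 + (14.7000/2.7)·tan(-0.12)·0.1 = -0.0687
v' = 14.7000 − 3.7000·0.1 = 14.3300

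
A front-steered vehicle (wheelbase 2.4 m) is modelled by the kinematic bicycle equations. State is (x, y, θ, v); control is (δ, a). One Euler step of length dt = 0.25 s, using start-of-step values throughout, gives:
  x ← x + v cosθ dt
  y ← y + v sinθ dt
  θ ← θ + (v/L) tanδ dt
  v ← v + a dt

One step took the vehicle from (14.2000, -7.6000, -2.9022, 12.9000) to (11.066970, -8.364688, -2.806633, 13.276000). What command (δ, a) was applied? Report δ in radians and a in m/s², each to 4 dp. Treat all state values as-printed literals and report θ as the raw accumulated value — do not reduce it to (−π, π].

δ = 0.0710, a = 1.5040

a = (v'−v)/dt = (0.376000)/0.25 = 1.5040
Δθ = θ'−θ = 0.095567;  (v·dt/L) = 12.9000·0.25/2.4 = 1.343750
tan δ = Δθ·L/(v·dt) = 0.071120  →  δ = 0.0710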